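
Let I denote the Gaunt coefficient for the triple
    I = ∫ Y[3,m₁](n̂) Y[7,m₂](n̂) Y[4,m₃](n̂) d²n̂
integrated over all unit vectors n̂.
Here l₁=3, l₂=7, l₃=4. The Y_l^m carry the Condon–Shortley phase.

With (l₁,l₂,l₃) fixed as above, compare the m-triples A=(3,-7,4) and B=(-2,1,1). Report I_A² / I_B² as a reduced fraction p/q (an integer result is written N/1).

Same 3,7,4: normalisation and zero-m 3j drop out of the ratio.
A: Δ: 6! 0! 8! / 15! → 1/45045; sum: t=0:+1/29030400 = 1/29030400; 3j²(3 7 4; 3 -7 4) = Δ·Π!·Σ² = 1/15  (sign +1)
B: Δ: 6! 0! 8! / 15! → 1/45045; sum: t=5:−1/86400 = -1/86400; 3j²(3 7 4; -2 1 1) = Δ·Π!·Σ² = 16/2145  (sign +1)
I_A²/I_B² = (1/15)/(16/2145) = 143/16

143/16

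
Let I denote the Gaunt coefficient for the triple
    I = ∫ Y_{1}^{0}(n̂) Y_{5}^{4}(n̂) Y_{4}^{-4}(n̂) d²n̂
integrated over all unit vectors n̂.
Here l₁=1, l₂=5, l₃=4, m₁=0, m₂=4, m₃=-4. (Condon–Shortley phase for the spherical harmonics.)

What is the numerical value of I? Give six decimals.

Rules hold: Σm=0, L=10 even, 4≤4≤6.
N = 3·11·9 = 297
Δ = 2!·0!·8!/11! = 1/495
Racah Σ t=1..1: t=1:−1/576 = -1/576
⇒ 3j(1 5 4; 0 0 0)² = 5/99, sgn -1
Racah Σ t=1..1: t=1:−1/40320 = -1/40320
⇒ 3j(1 5 4; 0 4 -4)² = 1/55, sgn -1
4πI² = N·(3j₀)²·(3jₘ)² = 3/11
I = +1·√(0.272727/4π) = 0.14731920

0.147319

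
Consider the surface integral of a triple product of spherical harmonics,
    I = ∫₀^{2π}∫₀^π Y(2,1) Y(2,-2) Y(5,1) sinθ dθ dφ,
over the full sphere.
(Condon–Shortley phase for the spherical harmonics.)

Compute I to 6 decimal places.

0.000000

|2−2|≤5≤2+2 violated ⇒ I = 0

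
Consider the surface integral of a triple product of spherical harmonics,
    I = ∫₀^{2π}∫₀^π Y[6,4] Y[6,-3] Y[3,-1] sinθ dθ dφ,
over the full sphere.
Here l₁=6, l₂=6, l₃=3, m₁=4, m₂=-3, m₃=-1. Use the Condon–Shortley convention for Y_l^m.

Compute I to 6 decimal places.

0.000000

l₁+l₂+l₃=15 is odd: 3j(l;000)=0 ⇒ I=0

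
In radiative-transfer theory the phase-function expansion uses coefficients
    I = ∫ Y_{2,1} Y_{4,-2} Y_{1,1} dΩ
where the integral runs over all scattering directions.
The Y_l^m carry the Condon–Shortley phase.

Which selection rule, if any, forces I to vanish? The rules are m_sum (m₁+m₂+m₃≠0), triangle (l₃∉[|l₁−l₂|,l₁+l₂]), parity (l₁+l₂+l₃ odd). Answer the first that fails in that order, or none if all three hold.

triangle

azimuthal sum: 1 − 2 + 1 = 0  ✓
2 ≤ 1 ≤ 6 (triangle on l)  ✗
L = 2 + 4 + 1 = 7 (odd)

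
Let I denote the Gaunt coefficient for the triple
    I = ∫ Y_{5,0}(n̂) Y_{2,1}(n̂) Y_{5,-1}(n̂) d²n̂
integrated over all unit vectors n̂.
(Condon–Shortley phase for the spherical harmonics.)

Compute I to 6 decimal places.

-0.036166

m-sum 0 ✓  L=12 even ✓  3≤5≤7 ✓
Π(2lᵢ+1) = 11×5×11 = 605
triangle coeff Δ(5,2,5) = 1/38610
Σ_t [0,2]: t=0:+1/2880 t=1:−1/576 t=2:+1/2880 = -1/960
(3j)²=10/429 [(5 2 5; 0 0 0)], sign=+1
Σ_t [1,2]: t=1:−1/1152 t=2:+1/1440 = -1/5760
(3j)²=1/858 [(5 2 5; 0 1 -1)], sign=-1
⇒ 4πI² = 25/1521
I = (-1)√(25/1521/(4π)) = -0.03616600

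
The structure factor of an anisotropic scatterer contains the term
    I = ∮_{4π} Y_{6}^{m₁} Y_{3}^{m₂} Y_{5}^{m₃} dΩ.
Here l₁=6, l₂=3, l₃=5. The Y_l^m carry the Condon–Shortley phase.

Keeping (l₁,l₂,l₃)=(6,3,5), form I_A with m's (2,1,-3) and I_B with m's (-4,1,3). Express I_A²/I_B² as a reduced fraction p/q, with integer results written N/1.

Same 6,3,5: normalisation and zero-m 3j drop out of the ratio.
A: Δ: 4! 8! 2! / 15! → 1/675675; sum: t=2:+1/11520 t=3:−1/30240 t=4:+1/1935360 = 1/18432; 3j²(6 3 5; 2 1 -3) = Δ·Π!·Σ² = 7/429  (sign +1)
B: Δ: 4! 8! 2! / 15! → 1/675675; sum: t=2:+1/322560 t=3:−1/30240 t=4:+1/69120 = -1/64512; 3j²(6 3 5; -4 1 3) = Δ·Π!·Σ² = 10/1001  (sign -1)
I_A²/I_B² = (7/429)/(10/1001) = 49/30

49/30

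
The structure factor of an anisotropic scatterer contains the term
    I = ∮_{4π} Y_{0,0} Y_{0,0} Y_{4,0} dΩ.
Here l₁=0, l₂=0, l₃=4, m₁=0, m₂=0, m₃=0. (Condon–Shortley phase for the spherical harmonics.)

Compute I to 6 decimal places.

0.000000

triangle: need 0≤l₃≤0, have 4; I=0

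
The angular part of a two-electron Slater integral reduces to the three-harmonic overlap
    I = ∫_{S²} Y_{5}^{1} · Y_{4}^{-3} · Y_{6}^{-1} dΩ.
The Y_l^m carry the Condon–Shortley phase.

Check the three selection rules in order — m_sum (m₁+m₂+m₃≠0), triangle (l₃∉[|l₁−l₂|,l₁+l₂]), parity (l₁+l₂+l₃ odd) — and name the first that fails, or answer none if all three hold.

Σmᵢ = -3  ✗
l₃∈[|l₁−l₂|,l₁+l₂]=[1,9], have l₃=6
Σlᵢ = 15 ⇒ odd

m_sum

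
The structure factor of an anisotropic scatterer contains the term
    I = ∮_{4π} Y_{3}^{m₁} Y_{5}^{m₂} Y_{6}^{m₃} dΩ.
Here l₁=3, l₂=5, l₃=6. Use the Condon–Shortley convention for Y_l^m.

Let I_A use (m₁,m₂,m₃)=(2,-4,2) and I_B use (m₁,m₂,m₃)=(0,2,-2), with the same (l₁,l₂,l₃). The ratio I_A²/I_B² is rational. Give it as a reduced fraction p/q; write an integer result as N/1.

45/8

l's match ⇒ only the (l;m) 3-j factors differ between A and B.
A: triangle coeff Δ(3,5,6) = 1/675675; Σ_t [0,1]: t=0:+1/60480 t=1:−1/967680 = 1/64512; (3j)²=15/1001 [(3 5 6; 2 -4 2)], sign=+1
B: triangle coeff Δ(3,5,6) = 1/675675; Σ_t [0,2]: t=0:+1/60480 t=1:−1/5760 t=2:+1/8640 = -1/24192; (3j)²=8/3003 [(3 5 6; 0 2 -2)], sign=-1
I_A²/I_B² = (15/1001)/(8/3003) = 45/8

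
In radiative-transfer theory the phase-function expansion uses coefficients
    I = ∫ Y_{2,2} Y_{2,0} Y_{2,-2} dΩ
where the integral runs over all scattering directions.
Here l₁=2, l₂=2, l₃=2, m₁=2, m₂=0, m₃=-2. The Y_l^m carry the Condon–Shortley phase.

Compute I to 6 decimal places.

m-sum 0 ✓  L=6 even ✓  0≤2≤4 ✓
Π(2lᵢ+1) = 5×5×5 = 125
triangle coeff Δ(2,2,2) = 1/630
Σ_t [0,2]: t=0:+1/8 t=1:−1/1 t=2:+1/8 = -3/4
(3j)²=2/35 [(2 2 2; 0 0 0)], sign=-1
Σ_t [0,0]: t=0:+1/8 = 1/8
(3j)²=2/35 [(2 2 2; 2 0 -2)], sign=+1
⇒ 4πI² = 20/49
I = (-1)√(20/49/(4π)) = -0.18022375

-0.180224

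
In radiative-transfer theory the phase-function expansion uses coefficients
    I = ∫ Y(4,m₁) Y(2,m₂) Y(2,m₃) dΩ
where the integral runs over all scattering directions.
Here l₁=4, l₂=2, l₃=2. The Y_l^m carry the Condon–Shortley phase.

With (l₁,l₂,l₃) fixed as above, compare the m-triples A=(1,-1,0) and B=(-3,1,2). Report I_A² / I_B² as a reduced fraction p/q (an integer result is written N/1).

6/7

Same 4,2,2: normalisation and zero-m 3j drop out of the ratio.
A: Δ: 4! 4! 0! / 9! → 1/630; sum: t=1:−1/24 = -1/24; 3j²(4 2 2; 1 -1 0) = Δ·Π!·Σ² = 1/21  (sign -1)
B: Δ: 4! 4! 0! / 9! → 1/630; sum: t=3:−1/144 = -1/144; 3j²(4 2 2; -3 1 2) = Δ·Π!·Σ² = 1/18  (sign -1)
I_A²/I_B² = (1/21)/(1/18) = 6/7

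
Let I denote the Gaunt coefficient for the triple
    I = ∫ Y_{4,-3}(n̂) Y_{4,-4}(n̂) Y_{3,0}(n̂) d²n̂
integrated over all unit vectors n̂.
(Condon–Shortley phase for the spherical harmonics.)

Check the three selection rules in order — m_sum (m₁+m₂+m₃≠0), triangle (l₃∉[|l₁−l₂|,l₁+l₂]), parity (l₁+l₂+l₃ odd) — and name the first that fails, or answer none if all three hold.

Σmᵢ = -7  ✗
l₃∈[|l₁−l₂|,l₁+l₂]=[0,8], have l₃=3
Σlᵢ = 11 ⇒ odd

m_sum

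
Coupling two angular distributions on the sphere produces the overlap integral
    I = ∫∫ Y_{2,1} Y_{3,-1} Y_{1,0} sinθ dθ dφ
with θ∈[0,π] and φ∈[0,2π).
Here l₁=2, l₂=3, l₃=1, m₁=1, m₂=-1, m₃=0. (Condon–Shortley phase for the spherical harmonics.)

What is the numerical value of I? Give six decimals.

m-sum 0 ✓  L=6 even ✓  1≤1≤5 ✓
Π(2lᵢ+1) = 5×7×3 = 105
triangle coeff Δ(2,3,1) = 1/105
Σ_t [2,2]: t=2:+1/4 = 1/4
(3j)²=3/35 [(2 3 1; 0 0 0)], sign=-1
Σ_t [1,1]: t=1:−1/6 = -1/6
(3j)²=8/105 [(2 3 1; 1 -1 0)], sign=+1
⇒ 4πI² = 24/35
I = (-1)√(24/35/(4π)) = -0.23359668

-0.233597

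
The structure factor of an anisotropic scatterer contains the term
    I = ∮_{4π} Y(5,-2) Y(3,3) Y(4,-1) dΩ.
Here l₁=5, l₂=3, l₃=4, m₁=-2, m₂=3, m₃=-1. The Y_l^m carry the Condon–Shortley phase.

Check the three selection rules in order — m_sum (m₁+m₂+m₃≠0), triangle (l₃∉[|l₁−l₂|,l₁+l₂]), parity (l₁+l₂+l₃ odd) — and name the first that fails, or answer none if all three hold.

m₁+m₂+m₃ = -2 + 3 − 1 = 0  ✓
triangle: |5−3|=2 ≤ l₃=4 ≤ 5+3=8  ✓
parity: l₁+l₂+l₃ = 12 is even  ✓

none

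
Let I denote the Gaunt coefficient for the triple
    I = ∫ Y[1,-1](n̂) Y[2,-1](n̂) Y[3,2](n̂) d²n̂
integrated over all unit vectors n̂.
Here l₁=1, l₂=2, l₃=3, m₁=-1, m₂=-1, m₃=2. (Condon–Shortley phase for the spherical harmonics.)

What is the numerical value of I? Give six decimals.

0.261169

Rules hold: Σm=0, L=6 even, 1≤3≤3.
N = 3·5·7 = 105
Δ = 0!·2!·4!/7! = 1/105
Racah Σ t=0..0: t=0:+1/4 = 1/4
⇒ 3j(1 2 3; 0 0 0)² = 3/35, sgn -1
Racah Σ t=0..0: t=0:+1/12 = 1/12
⇒ 3j(1 2 3; -1 -1 2)² = 2/21, sgn -1
4πI² = N·(3j₀)²·(3jₘ)² = 6/7
I = +1·√(0.857143/4π) = 0.26116903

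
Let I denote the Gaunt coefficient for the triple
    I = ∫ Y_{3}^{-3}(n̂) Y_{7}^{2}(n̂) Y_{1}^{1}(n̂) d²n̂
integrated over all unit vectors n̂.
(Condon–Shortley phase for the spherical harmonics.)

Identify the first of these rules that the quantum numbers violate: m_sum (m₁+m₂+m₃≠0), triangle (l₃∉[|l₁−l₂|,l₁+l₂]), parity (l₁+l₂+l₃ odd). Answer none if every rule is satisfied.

triangle

azimuthal sum: -3 + 2 + 1 = 0  ✓
4 ≤ 1 ≤ 10 (triangle on l)  ✗
L = 3 + 7 + 1 = 11 (odd)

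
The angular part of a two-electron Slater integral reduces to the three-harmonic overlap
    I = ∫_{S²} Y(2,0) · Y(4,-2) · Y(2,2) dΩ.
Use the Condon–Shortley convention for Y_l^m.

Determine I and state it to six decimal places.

0.156078

m-sum 0 ✓  L=8 even ✓  2≤2≤6 ✓
Π(2lᵢ+1) = 5×9×5 = 225
triangle coeff Δ(2,4,2) = 1/630
Σ_t [2,2]: t=2:+1/16 = 1/16
(3j)²=2/35 [(2 4 2; 0 0 0)], sign=+1
Σ_t [2,2]: t=2:+1/96 = 1/96
(3j)²=1/42 [(2 4 2; 0 -2 2)], sign=+1
⇒ 4πI² = 15/49
I = (+1)√(15/49/(4π)) = 0.15607835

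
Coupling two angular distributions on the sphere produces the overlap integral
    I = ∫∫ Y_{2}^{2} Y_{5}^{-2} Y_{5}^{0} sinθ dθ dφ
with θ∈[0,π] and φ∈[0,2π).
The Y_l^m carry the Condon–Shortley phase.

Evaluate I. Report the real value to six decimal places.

Checks pass: Σm=0; 12 even; l₃=5∈[3,7].
(2·2+1)(2·5+1)(2·5+1) = 605
Δ: 2! 2! 8! / 13! → 1/38610
sum: t=0:+1/2880 t=1:−1/576 t=2:+1/2880 = -1/960
3j²(2 5 5; 0 0 0) = Δ·Π!·Σ² = 10/429  (sign +1)
sum: t=0:+1/2880 = 1/2880
3j²(2 5 5; 2 -2 0) = Δ·Π!·Σ² = 14/429  (sign -1)
combine: 4πI² = 605·10/429·14/429 = 700/1521
take √, sign -1: I = -0.19137248

-0.191372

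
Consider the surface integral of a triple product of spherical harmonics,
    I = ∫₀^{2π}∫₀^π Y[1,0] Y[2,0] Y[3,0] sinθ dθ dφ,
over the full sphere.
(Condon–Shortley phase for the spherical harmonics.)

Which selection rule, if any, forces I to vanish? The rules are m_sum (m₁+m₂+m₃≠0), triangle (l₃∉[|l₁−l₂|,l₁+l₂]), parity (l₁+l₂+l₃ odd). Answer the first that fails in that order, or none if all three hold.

azimuthal sum: 0 + 0 + 0 = 0  ✓
1 ≤ 3 ≤ 3 (triangle on l)  ✓
L = 1 + 2 + 3 = 6 (even)  ✓

none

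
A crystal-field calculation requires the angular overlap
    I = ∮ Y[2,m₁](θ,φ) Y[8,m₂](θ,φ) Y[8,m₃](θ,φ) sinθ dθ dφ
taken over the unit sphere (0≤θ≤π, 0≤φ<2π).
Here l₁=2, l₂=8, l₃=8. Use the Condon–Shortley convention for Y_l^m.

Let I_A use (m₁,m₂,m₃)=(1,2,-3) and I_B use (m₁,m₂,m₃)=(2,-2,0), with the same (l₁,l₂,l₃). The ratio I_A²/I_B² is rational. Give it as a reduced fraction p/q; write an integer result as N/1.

l's match ⇒ only the (l;m) 3-j factors differ between A and B.
A: triangle coeff Δ(2,8,8) = 1/348840; Σ_t [0,1]: t=0:+1/174182400 t=1:−1/87091200 = -1/174182400; (3j)²=55/7752 [(2 8 8; 1 2 -3)], sign=+1
B: triangle coeff Δ(2,8,8) = 1/348840; Σ_t [0,0]: t=0:+1/116121600 = 1/116121600; (3j)²=7/323 [(2 8 8; 2 -2 0)], sign=+1
I_A²/I_B² = (55/7752)/(7/323) = 55/168

55/168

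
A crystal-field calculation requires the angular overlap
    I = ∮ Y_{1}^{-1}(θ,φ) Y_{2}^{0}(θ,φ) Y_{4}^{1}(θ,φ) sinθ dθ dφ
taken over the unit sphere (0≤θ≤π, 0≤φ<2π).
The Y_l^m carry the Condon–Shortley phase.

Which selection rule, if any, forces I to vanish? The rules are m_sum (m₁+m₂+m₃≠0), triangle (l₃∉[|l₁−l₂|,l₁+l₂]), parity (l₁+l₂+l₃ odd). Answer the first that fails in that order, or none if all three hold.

triangle

azimuthal sum: -1 + 0 + 1 = 0  ✓
1 ≤ 4 ≤ 3 (triangle on l)  ✗
L = 1 + 2 + 4 = 7 (odd)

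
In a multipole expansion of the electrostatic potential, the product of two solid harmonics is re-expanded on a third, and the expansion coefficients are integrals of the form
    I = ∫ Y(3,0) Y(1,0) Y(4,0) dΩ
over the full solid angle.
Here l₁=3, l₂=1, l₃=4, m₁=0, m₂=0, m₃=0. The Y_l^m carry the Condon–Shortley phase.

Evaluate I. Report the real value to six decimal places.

Checks pass: Σm=0; 8 even; l₃=4∈[2,4].
(2·3+1)(2·1+1)(2·4+1) = 189
Δ: 0! 6! 2! / 9! → 1/252
sum: t=0:+1/36 = 1/36
3j²(3 1 4; 0 0 0) = Δ·Π!·Σ² = 4/63  (sign +1)
(m-triple is (0,0,0) — same symbol as above.)
combine: 4πI² = 189·4/63·4/63 = 16/21
take √, sign +1: I = 0.24623252

0.246233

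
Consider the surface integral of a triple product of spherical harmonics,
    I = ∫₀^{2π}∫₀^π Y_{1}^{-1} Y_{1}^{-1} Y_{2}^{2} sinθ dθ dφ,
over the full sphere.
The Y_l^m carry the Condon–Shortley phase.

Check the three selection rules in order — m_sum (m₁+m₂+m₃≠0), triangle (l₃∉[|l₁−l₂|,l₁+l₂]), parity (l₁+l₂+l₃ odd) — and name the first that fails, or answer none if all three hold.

none

azimuthal sum: -1 − 1 + 2 = 0  ✓
0 ≤ 2 ≤ 2 (triangle on l)  ✓
L = 1 + 1 + 2 = 4 (even)  ✓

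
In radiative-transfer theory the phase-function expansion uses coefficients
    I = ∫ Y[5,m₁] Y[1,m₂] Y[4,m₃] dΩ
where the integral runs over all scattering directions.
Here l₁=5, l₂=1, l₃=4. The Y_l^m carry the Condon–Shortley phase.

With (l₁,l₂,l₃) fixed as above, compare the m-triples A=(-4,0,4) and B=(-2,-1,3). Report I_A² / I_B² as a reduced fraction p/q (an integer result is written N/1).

3/1

Shared (l₁,l₂,l₃)=(5,1,4): N and (l;000)² cancel in I_A²/I_B².
A: Δ = 2!·8!·0!/11! = 1/495; Racah Σ t=1..1: t=1:−1/40320 = -1/40320; ⇒ 3j(5 1 4; -4 0 4)² = 1/55, sgn -1
B: Δ = 2!·8!·0!/11! = 1/495; Racah Σ t=0..0: t=0:+1/10080 = 1/10080; ⇒ 3j(5 1 4; -2 -1 3)² = 1/165, sgn -1
I_A²/I_B² = (1/55)/(1/165) = 3/1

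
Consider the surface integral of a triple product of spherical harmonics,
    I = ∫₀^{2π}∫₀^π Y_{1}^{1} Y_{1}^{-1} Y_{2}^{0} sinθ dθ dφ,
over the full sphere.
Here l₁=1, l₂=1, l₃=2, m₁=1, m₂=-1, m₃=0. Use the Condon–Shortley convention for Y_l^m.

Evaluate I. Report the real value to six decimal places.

0.126157

Rules hold: Σm=0, L=4 even, 0≤2≤2.
N = 3·3·5 = 45
Δ = 0!·2!·2!/5! = 1/30
Racah Σ t=0..0: t=0:+1/1 = 1/1
⇒ 3j(1 1 2; 0 0 0)² = 2/15, sgn +1
Racah Σ t=0..0: t=0:+1/4 = 1/4
⇒ 3j(1 1 2; 1 -1 0)² = 1/30, sgn +1
4πI² = N·(3j₀)²·(3jₘ)² = 1/5
I = +1·√(0.2/4π) = 0.12615663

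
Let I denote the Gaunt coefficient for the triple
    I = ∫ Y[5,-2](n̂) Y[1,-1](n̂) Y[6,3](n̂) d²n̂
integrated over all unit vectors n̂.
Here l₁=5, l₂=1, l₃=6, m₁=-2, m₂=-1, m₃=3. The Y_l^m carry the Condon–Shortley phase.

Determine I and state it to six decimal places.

-0.245154

Rules hold: Σm=0, L=12 even, 4≤6≤6.
N = 11·3·13 = 429
Δ = 0!·10!·2!/13! = 1/858
Racah Σ t=0..0: t=0:+1/14400 = 1/14400
⇒ 3j(5 1 6; 0 0 0)² = 6/143, sgn +1
Racah Σ t=0..0: t=0:+1/60480 = 1/60480
⇒ 3j(5 1 6; -2 -1 3)² = 6/143, sgn -1
4πI² = N·(3j₀)²·(3jₘ)² = 108/143
I = -1·√(0.755245/4π) = -0.24515397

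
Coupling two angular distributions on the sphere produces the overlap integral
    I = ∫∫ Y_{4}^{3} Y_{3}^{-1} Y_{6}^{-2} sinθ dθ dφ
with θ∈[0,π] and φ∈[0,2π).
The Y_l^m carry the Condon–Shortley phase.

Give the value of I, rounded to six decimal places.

0.000000

Σlᵢ=13 odd — θ-integrand is odd under cosθ→−cosθ; I=0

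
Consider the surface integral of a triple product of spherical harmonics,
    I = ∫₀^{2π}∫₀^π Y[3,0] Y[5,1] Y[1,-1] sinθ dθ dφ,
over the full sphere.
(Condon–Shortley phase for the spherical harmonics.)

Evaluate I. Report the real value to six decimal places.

0.000000

triangle: need 2≤l₃≤8, have 1; I=0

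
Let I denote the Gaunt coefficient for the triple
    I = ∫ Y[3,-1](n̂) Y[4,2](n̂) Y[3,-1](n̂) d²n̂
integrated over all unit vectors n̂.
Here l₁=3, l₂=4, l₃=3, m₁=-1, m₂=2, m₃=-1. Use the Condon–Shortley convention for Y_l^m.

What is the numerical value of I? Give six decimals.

Rules hold: Σm=0, L=10 even, 1≤3≤7.
N = 7·9·7 = 441
Δ = 4!·2!·4!/11! = 1/34650
Racah Σ t=1..3: t=1:−1/72 t=2:+1/16 t=3:−1/72 = 5/144
⇒ 3j(3 4 3; 0 0 0)² = 2/77, sgn -1
Racah Σ t=2..4: t=2:+1/192 t=3:−1/36 t=4:+1/192 = -5/288
⇒ 3j(3 4 3; -1 2 -1)² = 20/693, sgn -1
4πI² = N·(3j₀)²·(3jₘ)² = 40/121
I = +1·√(0.330579/4π) = 0.16219310

0.162193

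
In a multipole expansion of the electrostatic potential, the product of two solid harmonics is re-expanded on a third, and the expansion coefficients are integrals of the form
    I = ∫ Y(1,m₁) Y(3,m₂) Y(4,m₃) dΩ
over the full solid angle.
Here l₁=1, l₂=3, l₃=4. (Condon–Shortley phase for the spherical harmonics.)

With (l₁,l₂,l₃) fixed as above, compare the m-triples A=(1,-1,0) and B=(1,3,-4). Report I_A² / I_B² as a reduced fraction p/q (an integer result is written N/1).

3/14

Shared (l₁,l₂,l₃)=(1,3,4): N and (l;000)² cancel in I_A²/I_B².
A: Δ = 0!·2!·6!/9! = 1/252; Racah Σ t=0..0: t=0:+1/96 = 1/96; ⇒ 3j(1 3 4; 1 -1 0)² = 1/42, sgn +1
B: Δ = 0!·2!·6!/9! = 1/252; Racah Σ t=0..0: t=0:+1/1440 = 1/1440; ⇒ 3j(1 3 4; 1 3 -4)² = 1/9, sgn +1
I_A²/I_B² = (1/42)/(1/9) = 3/14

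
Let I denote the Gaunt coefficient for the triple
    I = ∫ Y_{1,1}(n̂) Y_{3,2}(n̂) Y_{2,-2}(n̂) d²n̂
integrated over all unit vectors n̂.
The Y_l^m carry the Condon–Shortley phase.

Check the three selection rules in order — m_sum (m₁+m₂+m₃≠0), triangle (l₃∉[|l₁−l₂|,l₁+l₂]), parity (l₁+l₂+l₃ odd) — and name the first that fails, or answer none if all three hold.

azimuthal sum: 1 + 2 − 2 = 1  ✗
2 ≤ 2 ≤ 4 (triangle on l)
L = 1 + 3 + 2 = 6 (even)

m_sum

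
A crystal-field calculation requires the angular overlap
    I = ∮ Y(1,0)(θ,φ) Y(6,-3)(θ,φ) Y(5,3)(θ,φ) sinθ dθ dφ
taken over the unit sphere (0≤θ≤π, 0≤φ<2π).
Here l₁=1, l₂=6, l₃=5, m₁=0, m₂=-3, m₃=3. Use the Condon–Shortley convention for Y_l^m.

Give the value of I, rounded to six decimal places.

-0.212310

m-sum 0 ✓  L=12 even ✓  5≤5≤7 ✓
Π(2lᵢ+1) = 3×13×11 = 429
triangle coeff Δ(1,6,5) = 1/858
Σ_t [1,1]: t=1:−1/14400 = -1/14400
(3j)²=6/143 [(1 6 5; 0 0 0)], sign=+1
Σ_t [1,1]: t=1:−1/80640 = -1/80640
(3j)²=9/286 [(1 6 5; 0 -3 3)], sign=-1
⇒ 4πI² = 81/143
I = (-1)√(81/143/(4π)) = -0.21230956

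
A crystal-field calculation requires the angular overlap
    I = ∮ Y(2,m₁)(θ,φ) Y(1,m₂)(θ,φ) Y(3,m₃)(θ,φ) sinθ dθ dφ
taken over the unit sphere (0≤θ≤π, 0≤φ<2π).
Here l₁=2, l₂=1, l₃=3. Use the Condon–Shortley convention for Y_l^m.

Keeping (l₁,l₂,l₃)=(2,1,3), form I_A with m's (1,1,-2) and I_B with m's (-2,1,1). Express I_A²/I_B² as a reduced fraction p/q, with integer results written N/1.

10/1

Same 2,1,3: normalisation and zero-m 3j drop out of the ratio.
A: Δ: 0! 4! 2! / 7! → 1/105; sum: t=0:+1/12 = 1/12; 3j²(2 1 3; 1 1 -2) = Δ·Π!·Σ² = 2/21  (sign -1)
B: Δ: 0! 4! 2! / 7! → 1/105; sum: t=0:+1/48 = 1/48; 3j²(2 1 3; -2 1 1) = Δ·Π!·Σ² = 1/105  (sign +1)
I_A²/I_B² = (2/21)/(1/105) = 10/1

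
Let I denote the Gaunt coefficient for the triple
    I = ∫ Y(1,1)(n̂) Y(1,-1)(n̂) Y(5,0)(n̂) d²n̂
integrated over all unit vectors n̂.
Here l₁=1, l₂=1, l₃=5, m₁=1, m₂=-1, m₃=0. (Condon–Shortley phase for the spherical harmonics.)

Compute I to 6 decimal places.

0.000000

l₃=5 ∉ [0,2] — triangle fails ⇒ I = 0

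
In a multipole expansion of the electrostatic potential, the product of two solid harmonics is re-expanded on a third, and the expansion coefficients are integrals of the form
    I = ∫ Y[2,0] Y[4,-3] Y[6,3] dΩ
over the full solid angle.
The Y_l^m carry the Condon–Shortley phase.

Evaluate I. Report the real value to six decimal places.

-0.165283

Rules hold: Σm=0, L=12 even, 2≤6≤6.
N = 5·9·13 = 585
Δ = 0!·4!·8!/13! = 1/6435
Racah Σ t=0..0: t=0:+1/2304 = 1/2304
⇒ 3j(2 4 6; 0 0 0)² = 5/143, sgn +1
Racah Σ t=0..0: t=0:+1/20160 = 1/20160
⇒ 3j(2 4 6; 0 -3 3)² = 12/715, sgn -1
4πI² = N·(3j₀)²·(3jₘ)² = 540/1573
I = -1·√(0.343293/4π) = -0.16528277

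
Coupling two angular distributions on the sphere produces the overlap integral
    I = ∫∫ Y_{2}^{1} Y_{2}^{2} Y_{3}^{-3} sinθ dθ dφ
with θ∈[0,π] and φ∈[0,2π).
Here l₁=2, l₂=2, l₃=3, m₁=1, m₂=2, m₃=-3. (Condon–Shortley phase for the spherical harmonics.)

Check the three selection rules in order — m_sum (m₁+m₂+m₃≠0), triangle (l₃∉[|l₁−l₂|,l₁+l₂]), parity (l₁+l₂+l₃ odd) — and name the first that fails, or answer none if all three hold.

Σmᵢ = 0  ✓
l₃∈[|l₁−l₂|,l₁+l₂]=[0,4], have l₃=3  ✓
Σlᵢ = 7 ⇒ odd  ✗

parity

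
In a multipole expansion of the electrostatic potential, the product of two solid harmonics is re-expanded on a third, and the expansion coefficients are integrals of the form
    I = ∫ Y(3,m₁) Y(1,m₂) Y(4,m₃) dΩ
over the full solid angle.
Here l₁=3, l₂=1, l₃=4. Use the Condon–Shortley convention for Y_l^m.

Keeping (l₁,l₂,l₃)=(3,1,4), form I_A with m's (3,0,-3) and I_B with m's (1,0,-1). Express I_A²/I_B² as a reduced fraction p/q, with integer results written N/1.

Shared (l₁,l₂,l₃)=(3,1,4): N and (l;000)² cancel in I_A²/I_B².
A: Δ = 0!·6!·2!/9! = 1/252; Racah Σ t=0..0: t=0:+1/720 = 1/720; ⇒ 3j(3 1 4; 3 0 -3)² = 1/36, sgn -1
B: Δ = 0!·6!·2!/9! = 1/252; Racah Σ t=0..0: t=0:+1/48 = 1/48; ⇒ 3j(3 1 4; 1 0 -1)² = 5/84, sgn -1
I_A²/I_B² = (1/36)/(5/84) = 7/15

7/15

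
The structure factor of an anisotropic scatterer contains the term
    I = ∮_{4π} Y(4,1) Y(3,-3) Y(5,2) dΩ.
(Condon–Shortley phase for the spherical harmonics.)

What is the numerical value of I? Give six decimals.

-0.179179

Checks pass: Σm=0; 12 even; l₃=5∈[1,7].
(2·4+1)(2·3+1)(2·5+1) = 693
Δ: 2! 6! 4! / 13! → 1/180180
sum: t=0:+1/576 t=1:−1/144 t=2:+1/576 = -1/288
3j²(4 3 5; 0 0 0) = Δ·Π!·Σ² = 20/1001  (sign +1)
sum: t=0:+1/1728 = 1/1728
3j²(4 3 5; 1 -3 2) = Δ·Π!·Σ² = 25/858  (sign -1)
combine: 4πI² = 693·20/1001·25/858 = 750/1859
take √, sign -1: I = -0.17917854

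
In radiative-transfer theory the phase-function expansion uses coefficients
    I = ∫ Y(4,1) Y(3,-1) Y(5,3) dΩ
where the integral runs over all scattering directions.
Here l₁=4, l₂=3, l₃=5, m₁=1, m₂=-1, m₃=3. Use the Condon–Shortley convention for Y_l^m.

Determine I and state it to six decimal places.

m-sum = 1 − 1 + 3 = 3 ≠ 0 ⇒ I = 0

0.000000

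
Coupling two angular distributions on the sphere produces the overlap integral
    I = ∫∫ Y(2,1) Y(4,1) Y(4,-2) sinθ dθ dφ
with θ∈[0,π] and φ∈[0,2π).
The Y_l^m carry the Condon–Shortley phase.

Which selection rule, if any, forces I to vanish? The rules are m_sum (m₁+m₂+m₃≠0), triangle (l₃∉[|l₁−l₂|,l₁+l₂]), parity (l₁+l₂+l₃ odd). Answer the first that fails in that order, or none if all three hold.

none

azimuthal sum: 1 + 1 − 2 = 0  ✓
2 ≤ 4 ≤ 6 (triangle on l)  ✓
L = 2 + 4 + 4 = 10 (even)  ✓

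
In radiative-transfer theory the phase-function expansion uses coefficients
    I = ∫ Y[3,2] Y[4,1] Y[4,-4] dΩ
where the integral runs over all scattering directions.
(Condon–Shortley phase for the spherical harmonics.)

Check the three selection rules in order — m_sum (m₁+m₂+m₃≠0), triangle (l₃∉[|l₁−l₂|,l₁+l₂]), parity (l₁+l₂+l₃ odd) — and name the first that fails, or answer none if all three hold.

azimuthal sum: 2 + 1 − 4 = -1  ✗
1 ≤ 4 ≤ 7 (triangle on l)
L = 3 + 4 + 4 = 11 (odd)

m_sum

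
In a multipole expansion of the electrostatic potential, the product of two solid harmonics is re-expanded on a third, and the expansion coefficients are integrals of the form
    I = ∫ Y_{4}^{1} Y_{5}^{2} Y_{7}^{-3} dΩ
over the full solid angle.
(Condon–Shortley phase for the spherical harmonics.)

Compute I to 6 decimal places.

-0.128189

Rules hold: Σm=0, L=16 even, 1≤7≤9.
N = 9·11·15 = 1485
Δ = 2!·6!·8!/17! = 1/6126120
Racah Σ t=0..2: t=0:+1/69120 t=1:−1/20736 t=2:+1/69120 = -1/51840
⇒ 3j(4 5 7; 0 0 0)² = 280/21879, sgn +1
Racah Σ t=0..2: t=0:+1/362880 t=1:−1/69120 t=2:+1/172800 = -43/7257600
⇒ 3j(4 5 7; 1 2 -3)² = 1849/170170, sgn -1
4πI² = N·(3j₀)²·(3jₘ)² = 110940/537251
I = -1·√(0.206496/4π) = -0.12818893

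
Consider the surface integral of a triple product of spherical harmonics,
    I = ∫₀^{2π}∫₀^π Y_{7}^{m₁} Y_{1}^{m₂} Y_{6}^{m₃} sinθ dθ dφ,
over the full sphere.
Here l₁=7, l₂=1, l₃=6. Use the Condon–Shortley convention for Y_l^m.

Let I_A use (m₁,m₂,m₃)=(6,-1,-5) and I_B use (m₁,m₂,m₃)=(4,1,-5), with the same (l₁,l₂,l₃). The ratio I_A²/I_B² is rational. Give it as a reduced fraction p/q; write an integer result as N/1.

26/1

Shared (l₁,l₂,l₃)=(7,1,6): N and (l;000)² cancel in I_A²/I_B².
A: Δ = 2!·12!·0!/15! = 1/1365; Racah Σ t=0..0: t=0:+1/79833600 = 1/79833600; ⇒ 3j(7 1 6; 6 -1 -5)² = 2/35, sgn -1
B: Δ = 2!·12!·0!/15! = 1/1365; Racah Σ t=2..2: t=2:+1/79833600 = 1/79833600; ⇒ 3j(7 1 6; 4 1 -5)² = 1/455, sgn -1
I_A²/I_B² = (2/35)/(1/455) = 26/1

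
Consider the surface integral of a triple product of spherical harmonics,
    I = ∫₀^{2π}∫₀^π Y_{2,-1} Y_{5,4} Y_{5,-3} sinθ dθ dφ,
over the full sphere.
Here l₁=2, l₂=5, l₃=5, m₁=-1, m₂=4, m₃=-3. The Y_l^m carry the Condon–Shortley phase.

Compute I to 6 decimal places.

0.196098

m-sum 0 ✓  L=12 even ✓  3≤5≤7 ✓
Π(2lᵢ+1) = 5×11×11 = 605
triangle coeff Δ(2,5,5) = 1/38610
Σ_t [0,2]: t=0:+1/2880 t=1:−1/576 t=2:+1/2880 = -1/960
(3j)²=10/429 [(2 5 5; 0 0 0)], sign=+1
Σ_t [1,2]: t=1:−1/80640 t=2:+1/10080 = 1/11520
(3j)²=49/1430 [(2 5 5; -1 4 -3)], sign=+1
⇒ 4πI² = 245/507
I = (+1)√(245/507/(4π)) = 0.19609844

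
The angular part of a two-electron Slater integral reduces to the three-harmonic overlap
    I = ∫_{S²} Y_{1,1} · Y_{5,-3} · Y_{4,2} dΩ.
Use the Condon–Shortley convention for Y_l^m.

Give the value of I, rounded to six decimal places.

-0.259847

m-sum 0 ✓  L=10 even ✓  4≤4≤6 ✓
Π(2lᵢ+1) = 3×11×9 = 297
triangle coeff Δ(1,5,4) = 1/495
Σ_t [1,1]: t=1:−1/576 = -1/576
(3j)²=5/99 [(1 5 4; 0 0 0)], sign=-1
Σ_t [0,0]: t=0:+1/2880 = 1/2880
(3j)²=28/495 [(1 5 4; 1 -3 2)], sign=+1
⇒ 4πI² = 28/33
I = (-1)√(28/33/(4π)) = -0.25984664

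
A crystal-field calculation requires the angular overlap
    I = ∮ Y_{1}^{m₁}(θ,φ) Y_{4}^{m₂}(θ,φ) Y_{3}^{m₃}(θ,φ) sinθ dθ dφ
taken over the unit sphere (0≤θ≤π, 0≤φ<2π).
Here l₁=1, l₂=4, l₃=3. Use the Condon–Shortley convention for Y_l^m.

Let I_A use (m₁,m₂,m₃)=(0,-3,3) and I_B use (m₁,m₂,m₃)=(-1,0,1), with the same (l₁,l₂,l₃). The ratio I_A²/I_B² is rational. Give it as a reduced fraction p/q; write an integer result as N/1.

7/6

l's match ⇒ only the (l;m) 3-j factors differ between A and B.
A: triangle coeff Δ(1,4,3) = 1/252; Σ_t [1,1]: t=1:−1/720 = -1/720; (3j)²=1/36 [(1 4 3; 0 -3 3)], sign=-1
B: triangle coeff Δ(1,4,3) = 1/252; Σ_t [2,2]: t=2:+1/96 = 1/96; (3j)²=1/42 [(1 4 3; -1 0 1)], sign=+1
I_A²/I_B² = (1/36)/(1/42) = 7/6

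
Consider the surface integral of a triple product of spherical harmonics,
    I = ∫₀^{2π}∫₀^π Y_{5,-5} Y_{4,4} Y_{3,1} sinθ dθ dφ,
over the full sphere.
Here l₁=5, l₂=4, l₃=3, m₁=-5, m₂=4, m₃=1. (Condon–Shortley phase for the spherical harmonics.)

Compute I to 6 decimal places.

0.189625

m-sum 0 ✓  L=12 even ✓  1≤3≤9 ✓
Π(2lᵢ+1) = 11×9×7 = 693
triangle coeff Δ(5,4,3) = 1/180180
Σ_t [2,4]: t=2:+1/576 t=3:−1/144 t=4:+1/576 = -1/288
(3j)²=20/1001 [(5 4 3; 0 0 0)], sign=+1
Σ_t [6,6]: t=6:+1/34560 = 1/34560
(3j)²=14/429 [(5 4 3; -5 4 1)], sign=+1
⇒ 4πI² = 840/1859
I = (+1)√(840/1859/(4π)) = 0.18962475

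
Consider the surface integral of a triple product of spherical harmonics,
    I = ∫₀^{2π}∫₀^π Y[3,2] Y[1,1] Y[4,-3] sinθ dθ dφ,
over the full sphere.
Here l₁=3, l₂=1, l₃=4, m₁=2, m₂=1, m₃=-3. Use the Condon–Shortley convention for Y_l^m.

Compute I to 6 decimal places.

-0.282095

m-sum 0 ✓  L=8 even ✓  2≤4≤4 ✓
Π(2lᵢ+1) = 7×3×9 = 189
triangle coeff Δ(3,1,4) = 1/252
Σ_t [0,0]: t=0:+1/36 = 1/36
(3j)²=4/63 [(3 1 4; 0 0 0)], sign=+1
Σ_t [0,0]: t=0:+1/240 = 1/240
(3j)²=1/12 [(3 1 4; 2 1 -3)], sign=-1
⇒ 4πI² = 1/1
I = (-1)√(1/1/(4π)) = -0.28209479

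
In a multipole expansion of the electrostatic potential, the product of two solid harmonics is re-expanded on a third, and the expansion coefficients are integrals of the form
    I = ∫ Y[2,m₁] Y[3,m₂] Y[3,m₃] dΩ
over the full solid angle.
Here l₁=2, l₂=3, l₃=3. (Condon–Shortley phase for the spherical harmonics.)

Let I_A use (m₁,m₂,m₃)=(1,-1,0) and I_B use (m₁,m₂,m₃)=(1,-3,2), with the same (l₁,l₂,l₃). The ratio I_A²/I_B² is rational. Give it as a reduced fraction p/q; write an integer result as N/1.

2/25

l's match ⇒ only the (l;m) 3-j factors differ between A and B.
A: triangle coeff Δ(2,3,3) = 1/3780; Σ_t [0,1]: t=0:+1/8 t=1:−1/12 = 1/24; (3j)²=1/210 [(2 3 3; 1 -1 0)], sign=-1
B: triangle coeff Δ(2,3,3) = 1/3780; Σ_t [0,0]: t=0:+1/48 = 1/48; (3j)²=5/84 [(2 3 3; 1 -3 2)], sign=-1
I_A²/I_B² = (1/210)/(5/84) = 2/25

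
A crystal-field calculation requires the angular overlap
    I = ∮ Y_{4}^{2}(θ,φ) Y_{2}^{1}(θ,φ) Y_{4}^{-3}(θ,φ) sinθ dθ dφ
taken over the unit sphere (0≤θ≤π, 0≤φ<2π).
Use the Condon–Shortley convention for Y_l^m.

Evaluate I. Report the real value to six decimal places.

m-sum 0 ✓  L=10 even ✓  2≤4≤6 ✓
Π(2lᵢ+1) = 9×5×9 = 405
triangle coeff Δ(4,2,4) = 1/13860
Σ_t [0,2]: t=0:+1/192 t=1:−1/36 t=2:+1/192 = -5/288
(3j)²=20/693 [(4 2 4; 0 0 0)], sign=-1
Σ_t [1,2]: t=1:−1/240 t=2:+1/1440 = -1/288
(3j)²=5/132 [(4 2 4; 2 1 -3)], sign=+1
⇒ 4πI² = 375/847
I = (-1)√(375/847/(4π)) = -0.18770204

-0.187702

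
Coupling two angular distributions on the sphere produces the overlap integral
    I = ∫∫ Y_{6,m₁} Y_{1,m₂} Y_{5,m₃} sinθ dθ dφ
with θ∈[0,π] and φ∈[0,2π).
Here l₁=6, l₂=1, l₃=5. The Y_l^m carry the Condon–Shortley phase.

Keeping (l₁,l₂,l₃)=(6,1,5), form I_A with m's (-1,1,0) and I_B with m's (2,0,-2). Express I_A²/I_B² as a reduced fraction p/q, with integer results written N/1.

l's match ⇒ only the (l;m) 3-j factors differ between A and B.
A: triangle coeff Δ(6,1,5) = 1/858; Σ_t [2,2]: t=2:+1/28800 = 1/28800; (3j)²=7/286 [(6 1 5; -1 1 0)], sign=-1
B: triangle coeff Δ(6,1,5) = 1/858; Σ_t [1,1]: t=1:−1/30240 = -1/30240; (3j)²=16/429 [(6 1 5; 2 0 -2)], sign=+1
I_A²/I_B² = (7/286)/(16/429) = 21/32

21/32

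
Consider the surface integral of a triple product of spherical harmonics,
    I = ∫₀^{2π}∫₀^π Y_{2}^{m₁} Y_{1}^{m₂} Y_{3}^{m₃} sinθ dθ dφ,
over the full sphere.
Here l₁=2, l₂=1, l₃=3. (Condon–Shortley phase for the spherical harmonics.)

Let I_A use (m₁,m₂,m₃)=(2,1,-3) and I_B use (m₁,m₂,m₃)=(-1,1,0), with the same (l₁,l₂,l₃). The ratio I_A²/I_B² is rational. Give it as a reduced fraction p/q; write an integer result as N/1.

Same 2,1,3: normalisation and zero-m 3j drop out of the ratio.
A: Δ: 0! 4! 2! / 7! → 1/105; sum: t=0:+1/48 = 1/48; 3j²(2 1 3; 2 1 -3) = Δ·Π!·Σ² = 1/7  (sign +1)
B: Δ: 0! 4! 2! / 7! → 1/105; sum: t=0:+1/12 = 1/12; 3j²(2 1 3; -1 1 0) = Δ·Π!·Σ² = 1/35  (sign -1)
I_A²/I_B² = (1/7)/(1/35) = 5/1

5/1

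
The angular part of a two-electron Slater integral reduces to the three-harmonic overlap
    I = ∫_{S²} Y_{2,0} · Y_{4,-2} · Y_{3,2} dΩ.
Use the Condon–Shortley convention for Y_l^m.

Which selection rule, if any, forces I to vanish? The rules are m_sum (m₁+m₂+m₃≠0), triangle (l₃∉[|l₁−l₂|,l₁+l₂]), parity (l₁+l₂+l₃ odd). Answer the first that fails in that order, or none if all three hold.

parity

m₁+m₂+m₃ = 0 − 2 + 2 = 0  ✓
triangle: |2−4|=2 ≤ l₃=3 ≤ 2+4=6  ✓
parity: l₁+l₂+l₃ = 9 is odd  ✗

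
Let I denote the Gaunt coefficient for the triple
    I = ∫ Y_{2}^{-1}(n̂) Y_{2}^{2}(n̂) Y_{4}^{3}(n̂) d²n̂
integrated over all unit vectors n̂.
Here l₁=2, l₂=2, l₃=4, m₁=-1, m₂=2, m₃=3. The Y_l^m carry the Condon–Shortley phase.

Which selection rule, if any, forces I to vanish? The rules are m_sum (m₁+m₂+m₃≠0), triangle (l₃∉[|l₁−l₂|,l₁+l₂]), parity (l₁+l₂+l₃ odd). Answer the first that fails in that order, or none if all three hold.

azimuthal sum: -1 + 2 + 3 = 4  ✗
0 ≤ 4 ≤ 4 (triangle on l)
L = 2 + 2 + 4 = 8 (even)

m_sum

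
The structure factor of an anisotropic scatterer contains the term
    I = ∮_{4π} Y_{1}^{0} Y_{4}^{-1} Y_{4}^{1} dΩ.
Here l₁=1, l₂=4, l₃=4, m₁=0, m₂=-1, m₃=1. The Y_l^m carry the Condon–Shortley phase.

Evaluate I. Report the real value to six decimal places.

0.000000

Σlᵢ=9 odd — θ-integrand is odd under cosθ→−cosθ; I=0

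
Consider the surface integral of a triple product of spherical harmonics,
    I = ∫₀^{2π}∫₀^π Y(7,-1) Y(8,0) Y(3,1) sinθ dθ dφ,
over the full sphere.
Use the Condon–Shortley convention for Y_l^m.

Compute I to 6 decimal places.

0.011037

Rules hold: Σm=0, L=18 even, 1≤3≤15.
N = 15·17·7 = 1785
Δ = 12!·2!·4!/19! = 1/5290740
Racah Σ t=5..7: t=5:−1/7257600 t=6:+1/2073600 t=7:−1/7257600 = 1/4838400
⇒ 3j(7 8 3; 0 0 0)² = 252/20995, sgn -1
Racah Σ t=6..8: t=6:+1/4147200 t=7:−1/3628800 t=8:+1/46448640 = -1/77414400
⇒ 3j(7 8 3; -1 0 1)² = 3/41990, sgn -1
4πI² = N·(3j₀)²·(3jₘ)² = 7938/5185765
I = +1·√(0.00153073/4π) = 0.01103683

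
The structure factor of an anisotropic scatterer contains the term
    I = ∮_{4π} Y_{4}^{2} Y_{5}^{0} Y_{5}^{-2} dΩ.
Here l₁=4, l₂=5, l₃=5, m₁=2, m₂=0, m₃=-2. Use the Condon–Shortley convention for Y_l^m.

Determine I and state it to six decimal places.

-0.099440

Checks pass: Σm=0; 14 even; l₃=5∈[1,9].
(2·4+1)(2·5+1)(2·5+1) = 1089
Δ: 4! 4! 6! / 15! → 1/3153150
sum: t=0:+1/69120 t=1:−1/1728 t=2:+1/576 t=3:−1/1728 t=4:+1/69120 = 7/11520
3j²(4 5 5; 0 0 0) = Δ·Π!·Σ² = 2/143  (sign -1)
sum: t=0:+1/11520 t=1:−1/1728 t=2:+1/3456 = -7/34560
3j²(4 5 5; 2 0 -2) = Δ·Π!·Σ² = 7/858  (sign +1)
combine: 4πI² = 1089·2/143·7/858 = 21/169
take √, sign -1: I = -0.09944006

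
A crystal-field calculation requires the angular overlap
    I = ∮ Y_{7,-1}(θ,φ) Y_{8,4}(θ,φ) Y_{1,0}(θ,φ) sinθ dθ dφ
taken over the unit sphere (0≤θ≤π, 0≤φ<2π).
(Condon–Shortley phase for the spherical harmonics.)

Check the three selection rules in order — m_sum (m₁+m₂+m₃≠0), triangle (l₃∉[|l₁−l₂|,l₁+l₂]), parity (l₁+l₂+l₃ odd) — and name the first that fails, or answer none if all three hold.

Σmᵢ = 3  ✗
l₃∈[|l₁−l₂|,l₁+l₂]=[1,15], have l₃=1
Σlᵢ = 16 ⇒ even

m_sum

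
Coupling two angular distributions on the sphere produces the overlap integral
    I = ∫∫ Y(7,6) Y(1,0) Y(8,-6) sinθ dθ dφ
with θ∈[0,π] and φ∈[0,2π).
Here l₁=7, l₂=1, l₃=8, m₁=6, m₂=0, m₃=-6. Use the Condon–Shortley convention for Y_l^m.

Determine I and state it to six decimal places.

0.161907

Checks pass: Σm=0; 16 even; l₃=8∈[6,8].
(2·7+1)(2·1+1)(2·8+1) = 765
Δ: 0! 14! 2! / 17! → 1/2040
sum: t=0:+1/25401600 = 1/25401600
3j²(7 1 8; 0 0 0) = Δ·Π!·Σ² = 8/255  (sign +1)
sum: t=0:+1/6227020800 = 1/6227020800
3j²(7 1 8; 6 0 -6) = Δ·Π!·Σ² = 7/510  (sign +1)
combine: 4πI² = 765·8/255·7/510 = 28/85
take √, sign +1: I = 0.16190663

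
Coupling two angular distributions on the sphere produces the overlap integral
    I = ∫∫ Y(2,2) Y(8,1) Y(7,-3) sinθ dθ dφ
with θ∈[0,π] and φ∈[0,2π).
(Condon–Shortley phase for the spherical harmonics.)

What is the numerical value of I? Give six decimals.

0.000000

L=17 odd ⇒ parity kills the (l;000) factor ⇒ I = 0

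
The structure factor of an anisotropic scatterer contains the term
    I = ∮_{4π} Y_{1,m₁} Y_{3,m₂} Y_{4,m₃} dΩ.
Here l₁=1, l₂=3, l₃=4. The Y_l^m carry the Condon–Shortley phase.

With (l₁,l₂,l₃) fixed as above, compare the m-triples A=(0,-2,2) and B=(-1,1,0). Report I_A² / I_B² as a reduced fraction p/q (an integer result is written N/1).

2/1

l's match ⇒ only the (l;m) 3-j factors differ between A and B.
A: triangle coeff Δ(1,3,4) = 1/252; Σ_t [0,0]: t=0:+1/120 = 1/120; (3j)²=1/21 [(1 3 4; 0 -2 2)], sign=+1
B: triangle coeff Δ(1,3,4) = 1/252; Σ_t [0,0]: t=0:+1/96 = 1/96; (3j)²=1/42 [(1 3 4; -1 1 0)], sign=+1
I_A²/I_B² = (1/21)/(1/42) = 2/1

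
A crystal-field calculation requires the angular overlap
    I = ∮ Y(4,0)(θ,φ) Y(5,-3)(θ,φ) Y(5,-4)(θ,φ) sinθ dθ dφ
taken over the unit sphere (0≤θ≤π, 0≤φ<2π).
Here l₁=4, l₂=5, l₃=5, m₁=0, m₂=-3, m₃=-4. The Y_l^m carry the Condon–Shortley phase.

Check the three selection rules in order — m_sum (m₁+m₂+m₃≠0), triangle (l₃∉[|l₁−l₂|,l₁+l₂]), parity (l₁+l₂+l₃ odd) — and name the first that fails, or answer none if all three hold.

m_sum

Σmᵢ = -7  ✗
l₃∈[|l₁−l₂|,l₁+l₂]=[1,9], have l₃=5
Σlᵢ = 14 ⇒ even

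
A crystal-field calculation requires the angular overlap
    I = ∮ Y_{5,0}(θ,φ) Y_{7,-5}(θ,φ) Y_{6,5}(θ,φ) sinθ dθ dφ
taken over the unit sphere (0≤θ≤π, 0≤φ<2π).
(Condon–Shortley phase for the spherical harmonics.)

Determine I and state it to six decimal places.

0.038107

Checks pass: Σm=0; 18 even; l₃=6∈[2,12].
(2·5+1)(2·7+1)(2·6+1) = 2145
Δ: 6! 4! 8! / 19! → 1/174594420
sum: t=1:−1/4147200 t=2:+1/207360 t=3:−1/82944 t=4:+1/207360 t=5:−1/4147200 = -1/345600
3j²(5 7 6; 0 0 0) = Δ·Π!·Σ² = 420/46189  (sign -1)
sum: t=1:−1/14515200 t=2:+1/11612160 = 1/58060800
3j²(5 7 6; 0 -5 5) = Δ·Π!·Σ² = 55/58786  (sign -1)
combine: 4πI² = 2145·420/46189·55/58786 = 24750/1356277
take √, sign +1: I = 0.03810733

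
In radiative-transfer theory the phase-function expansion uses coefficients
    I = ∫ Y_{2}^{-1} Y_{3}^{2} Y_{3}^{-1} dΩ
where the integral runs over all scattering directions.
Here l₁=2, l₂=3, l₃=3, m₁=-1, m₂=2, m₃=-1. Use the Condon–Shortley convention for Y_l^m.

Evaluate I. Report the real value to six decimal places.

0.162868

Rules hold: Σm=0, L=8 even, 1≤3≤5.
N = 5·7·7 = 245
Δ = 2!·2!·4!/9! = 1/3780
Racah Σ t=0..2: t=0:+1/24 t=1:−1/4 t=2:+1/24 = -1/6
⇒ 3j(2 3 3; 0 0 0)² = 4/105, sgn +1
Racah Σ t=1..2: t=1:−1/48 t=2:+1/12 = 1/16
⇒ 3j(2 3 3; -1 2 -1)² = 1/28, sgn +1
4πI² = N·(3j₀)²·(3jₘ)² = 1/3
I = +1·√(0.333333/4π) = 0.16286750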